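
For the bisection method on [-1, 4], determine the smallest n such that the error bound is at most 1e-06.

We need (b-a)/2^n ≤ 1e-06
(4 - (-1))/2^n ≤ 1e-06
5/2^n ≤ 1e-06
2^n ≥ 5000000
n ≥ log₂(5000000) = 22.25
n ≥ 23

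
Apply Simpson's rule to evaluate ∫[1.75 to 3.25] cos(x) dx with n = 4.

f(x) = cos(x)
a = 1.75, b = 3.25, n = 4
h = (b - a)/n = 0.375000

Simpson's rule: (h/3)[f(x₀) + 4f(x₁) + 2f(x₂) + ... + f(xₙ)]

x_0 = 1.7500, f(x_0) = -0.178246, coefficient = 1
x_1 = 2.1250, f(x_1) = -0.526266, coefficient = 4
x_2 = 2.5000, f(x_2) = -0.801144, coefficient = 2
x_3 = 2.8750, f(x_3) = -0.964674, coefficient = 4
x_4 = 3.2500, f(x_4) = -0.994130, coefficient = 1

I ≈ (0.375000/3) × -8.738425 = -1.092303
Exact value: -1.092181
Error: 0.000122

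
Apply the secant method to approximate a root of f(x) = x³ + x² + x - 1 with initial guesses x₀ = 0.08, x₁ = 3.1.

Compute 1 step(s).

f(x) = x³ + x² + x - 1
x₀ = 0.08, x₁ = 3.1

Secant formula: x_{n+1} = x_n - f(x_n)(x_n - x_{n-1})/(f(x_n) - f(x_{n-1}))

Iteration 1:
  f(0.080000) = -0.913088
  f(3.100000) = 41.501000
  x_2 = 3.100000 - 41.501000×(3.100000 - 0.080000)/(41.501000 - (-0.913088))
       = 0.145014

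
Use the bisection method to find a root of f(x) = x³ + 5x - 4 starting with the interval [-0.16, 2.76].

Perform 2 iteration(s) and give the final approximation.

f(x) = x³ + 5x - 4
Initial interval: [-0.16, 2.76]

Iteration 1:
  c_1 = (-0.160000 + 2.760000)/2 = 1.300000
  f(c_1) = f(1.300000) = 4.697000
  f(a) × f(c) < 0, new interval: [-0.160000, 1.300000]
Iteration 2:
  c_2 = (-0.160000 + 1.300000)/2 = 0.570000
  f(c_2) = f(0.570000) = -0.964807
  f(a) × f(c) ≥ 0, new interval: [0.570000, 1.300000]

After 2 iteration(s), the approximation is c_2 = 0.570000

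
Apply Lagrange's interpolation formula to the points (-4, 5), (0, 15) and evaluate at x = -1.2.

Lagrange interpolation formula:
P(x) = Σ yᵢ × Lᵢ(x)
where Lᵢ(x) = Π_{j≠i} (x - xⱼ)/(xᵢ - xⱼ)

L_0(-1.2) = (-1.2 - 0)/(-4 - 0) = 0.300000
L_1(-1.2) = (-1.2 - (-4))/(0 - (-4)) = 0.700000

P(-1.2) = 5×L_0(-1.2) + 15×L_1(-1.2)
P(-1.2) = 12.000000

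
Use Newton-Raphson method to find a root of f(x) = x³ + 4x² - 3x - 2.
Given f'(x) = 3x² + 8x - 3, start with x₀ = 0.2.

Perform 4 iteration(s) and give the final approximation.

f(x) = x³ + 4x² - 3x - 2
f'(x) = 3x² + 8x - 3
x₀ = 0.2

Newton-Raphson formula: x_{n+1} = x_n - f(x_n)/f'(x_n)

Iteration 1:
  f(0.200000) = -2.432000
  f'(0.200000) = -1.280000
  x_1 = 0.200000 - (-2.432000)/(-1.280000) = -1.700000
Iteration 2:
  f(-1.700000) = 9.747000
  f'(-1.700000) = -7.930000
  x_2 = -1.700000 - 9.747000/(-7.930000) = -0.470870
Iteration 3:
  f(-0.470870) = 0.195084
  f'(-0.470870) = -6.101805
  x_3 = -0.470870 - 0.195084/(-6.101805) = -0.438899
Iteration 4:
  f(-0.438899) = 0.002677
  f'(-0.438899) = -5.933293
  x_4 = -0.438899 - 0.002677/(-5.933293) = -0.438447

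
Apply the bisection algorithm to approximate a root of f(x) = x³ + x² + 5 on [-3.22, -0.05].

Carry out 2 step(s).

f(x) = x³ + x² + 5
Initial interval: [-3.22, -0.05]

Iteration 1:
  c_1 = (-3.220000 + (-0.050000))/2 = -1.635000
  f(c_1) = f(-1.635000) = 3.302502
  f(a) × f(c) < 0, new interval: [-3.220000, -1.635000]
Iteration 2:
  c_2 = (-3.220000 + (-1.635000))/2 = -2.427500
  f(c_2) = f(-2.427500) = -3.411910
  f(a) × f(c) ≥ 0, new interval: [-2.427500, -1.635000]

After 2 iteration(s), the approximation is c_2 = -2.427500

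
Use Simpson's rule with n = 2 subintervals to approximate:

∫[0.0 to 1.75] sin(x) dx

f(x) = sin(x)
a = 0.0, b = 1.75, n = 2
h = (b - a)/n = 0.875000

Simpson's rule: (h/3)[f(x₀) + 4f(x₁) + 2f(x₂) + ... + f(xₙ)]

x_0 = 0.0000, f(x_0) = 0.000000, coefficient = 1
x_1 = 0.8750, f(x_1) = 0.767544, coefficient = 4
x_2 = 1.7500, f(x_2) = 0.983986, coefficient = 1

I ≈ (0.875000/3) × 4.054160 = 1.182463
Exact value: 1.178246
Error: 0.004217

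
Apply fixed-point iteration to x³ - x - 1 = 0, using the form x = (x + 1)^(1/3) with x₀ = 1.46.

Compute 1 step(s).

Equation: x³ - x - 1 = 0
Fixed-point form: x = (x + 1)^(1/3)
x₀ = 1.46

x_1 = g(1.460000) = 1.349931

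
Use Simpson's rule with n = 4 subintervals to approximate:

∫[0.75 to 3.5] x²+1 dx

f(x) = x²+1
a = 0.75, b = 3.5, n = 4
h = (b - a)/n = 0.687500

Simpson's rule: (h/3)[f(x₀) + 4f(x₁) + 2f(x₂) + ... + f(xₙ)]

x_0 = 0.7500, f(x_0) = 1.562500, coefficient = 1
x_1 = 1.4375, f(x_1) = 3.066406, coefficient = 4
x_2 = 2.1250, f(x_2) = 5.515625, coefficient = 2
x_3 = 2.8125, f(x_3) = 8.910156, coefficient = 4
x_4 = 3.5000, f(x_4) = 13.250000, coefficient = 1

I ≈ (0.687500/3) × 73.750000 = 16.901042
Exact value: 16.901042
Error: 0.000000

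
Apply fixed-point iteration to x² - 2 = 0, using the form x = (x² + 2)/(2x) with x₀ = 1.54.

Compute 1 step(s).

Equation: x² - 2 = 0
Fixed-point form: x = (x² + 2)/(2x)
x₀ = 1.54

x_1 = g(1.540000) = 1.419351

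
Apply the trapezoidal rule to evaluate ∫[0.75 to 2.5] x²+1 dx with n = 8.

f(x) = x²+1
a = 0.75, b = 2.5, n = 8
h = (b - a)/n = 0.218750

Trapezoidal rule: (h/2)[f(x₀) + 2f(x₁) + 2f(x₂) + ... + f(xₙ)]

x_0 = 0.7500, f(x_0) = 1.562500, coefficient = 1
x_1 = 0.9688, f(x_1) = 1.938477, coefficient = 2
x_2 = 1.1875, f(x_2) = 2.410156, coefficient = 2
x_3 = 1.4062, f(x_3) = 2.977539, coefficient = 2
x_4 = 1.6250, f(x_4) = 3.640625, coefficient = 2
x_5 = 1.8438, f(x_5) = 4.399414, coefficient = 2
x_6 = 2.0625, f(x_6) = 5.253906, coefficient = 2
x_7 = 2.2812, f(x_7) = 6.204102, coefficient = 2
x_8 = 2.5000, f(x_8) = 7.250000, coefficient = 1

I ≈ (0.218750/2) × 62.460938 = 6.831665
Exact value: 6.817708
Error: 0.013957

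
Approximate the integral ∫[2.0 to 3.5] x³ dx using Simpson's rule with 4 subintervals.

f(x) = x³
a = 2.0, b = 3.5, n = 4
h = (b - a)/n = 0.375000

Simpson's rule: (h/3)[f(x₀) + 4f(x₁) + 2f(x₂) + ... + f(xₙ)]

x_0 = 2.0000, f(x_0) = 8.000000, coefficient = 1
x_1 = 2.3750, f(x_1) = 13.396484, coefficient = 4
x_2 = 2.7500, f(x_2) = 20.796875, coefficient = 2
x_3 = 3.1250, f(x_3) = 30.517578, coefficient = 4
x_4 = 3.5000, f(x_4) = 42.875000, coefficient = 1

I ≈ (0.375000/3) × 268.125000 = 33.515625
Exact value: 33.515625
Error: 0.000000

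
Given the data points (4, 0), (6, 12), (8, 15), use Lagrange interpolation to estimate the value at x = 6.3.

Lagrange interpolation formula:
P(x) = Σ yᵢ × Lᵢ(x)
where Lᵢ(x) = Π_{j≠i} (x - xⱼ)/(xᵢ - xⱼ)

L_0(6.3) = (6.3 - 6)/(4 - 6) × (6.3 - 8)/(4 - 8) = -0.063750
L_1(6.3) = (6.3 - 4)/(6 - 4) × (6.3 - 8)/(6 - 8) = 0.977500
L_2(6.3) = (6.3 - 4)/(8 - 4) × (6.3 - 6)/(8 - 6) = 0.086250

P(6.3) = 0×L_0(6.3) + 12×L_1(6.3) + 15×L_2(6.3)
P(6.3) = 13.023750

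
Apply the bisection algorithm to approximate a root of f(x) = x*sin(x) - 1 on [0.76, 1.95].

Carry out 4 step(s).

f(x) = x*sin(x) - 1
Initial interval: [0.76, 1.95]

Iteration 1:
  c_1 = (0.760000 + 1.950000)/2 = 1.355000
  f(c_1) = f(1.355000) = 0.323572
  f(a) × f(c) < 0, new interval: [0.760000, 1.355000]
Iteration 2:
  c_2 = (0.760000 + 1.355000)/2 = 1.057500
  f(c_2) = f(1.057500) = -0.078779
  f(a) × f(c) ≥ 0, new interval: [1.057500, 1.355000]
Iteration 3:
  c_3 = (1.057500 + 1.355000)/2 = 1.206250
  f(c_3) = f(1.206250) = 0.126982
  f(a) × f(c) < 0, new interval: [1.057500, 1.206250]
Iteration 4:
  c_4 = (1.057500 + 1.206250)/2 = 1.131875
  f(c_4) = f(1.131875) = 0.024585
  f(a) × f(c) < 0, new interval: [1.057500, 1.131875]

After 4 iteration(s), the approximation is c_4 = 1.131875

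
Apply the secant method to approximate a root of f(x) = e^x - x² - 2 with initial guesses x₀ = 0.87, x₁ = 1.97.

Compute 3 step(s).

f(x) = e^x - x² - 2
x₀ = 0.87, x₁ = 1.97

Secant formula: x_{n+1} = x_n - f(x_n)(x_n - x_{n-1})/(f(x_n) - f(x_{n-1}))

Iteration 1:
  f(0.870000) = -0.369989
  f(1.970000) = 1.289776
  x_2 = 1.970000 - 1.289776×(1.970000 - 0.870000)/(1.289776 - (-0.369989))
       = 1.115208
Iteration 2:
  f(1.970000) = 1.289776
  f(1.115208) = -0.193486
  x_3 = 1.115208 - (-0.193486)×(1.115208 - 1.970000)/(-0.193486 - 1.289776)
       = 1.226713
Iteration 3:
  f(1.115208) = -0.193486
  f(1.226713) = -0.094823
  x_4 = 1.226713 - (-0.094823)×(1.226713 - 1.115208)/(-0.094823 - (-0.193486))
       = 1.333876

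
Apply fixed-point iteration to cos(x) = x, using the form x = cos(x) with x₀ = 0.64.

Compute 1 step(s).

Equation: cos(x) = x
Fixed-point form: x = cos(x)
x₀ = 0.64

x_1 = g(0.640000) = 0.802096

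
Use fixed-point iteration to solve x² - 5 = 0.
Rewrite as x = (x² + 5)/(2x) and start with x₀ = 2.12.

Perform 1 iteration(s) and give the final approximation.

Equation: x² - 5 = 0
Fixed-point form: x = (x² + 5)/(2x)
x₀ = 2.12

x_1 = g(2.120000) = 2.239245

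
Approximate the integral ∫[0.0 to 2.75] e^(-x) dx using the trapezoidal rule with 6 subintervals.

f(x) = e^(-x)
a = 0.0, b = 2.75, n = 6
h = (b - a)/n = 0.458333

Trapezoidal rule: (h/2)[f(x₀) + 2f(x₁) + 2f(x₂) + ... + f(xₙ)]

x_0 = 0.0000, f(x_0) = 1.000000, coefficient = 1
x_1 = 0.4583, f(x_1) = 0.632337, coefficient = 2
x_2 = 0.9167, f(x_2) = 0.399850, coefficient = 2
x_3 = 1.3750, f(x_3) = 0.252840, coefficient = 2
x_4 = 1.8333, f(x_4) = 0.159880, coefficient = 2
x_5 = 2.2917, f(x_5) = 0.101098, coefficient = 2
x_6 = 2.7500, f(x_6) = 0.063928, coefficient = 1

I ≈ (0.458333/2) × 4.155935 = 0.952402
Exact value: 0.936072
Error: 0.016330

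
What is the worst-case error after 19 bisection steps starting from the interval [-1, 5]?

Bisection error bound: |error| ≤ (b-a)/2^n
|error| ≤ (5 - (-1))/2^19 = 6/2^19
|error| ≤ 0.0000114441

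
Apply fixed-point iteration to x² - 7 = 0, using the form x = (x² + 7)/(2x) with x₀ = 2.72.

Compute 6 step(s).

Equation: x² - 7 = 0
Fixed-point form: x = (x² + 7)/(2x)
x₀ = 2.72

x_1 = g(2.720000) = 2.646765
x_2 = g(2.646765) = 2.645752
x_3 = g(2.645752) = 2.645751
x_4 = g(2.645751) = 2.645751
x_5 = g(2.645751) = 2.645751
x_6 = g(2.645751) = 2.645751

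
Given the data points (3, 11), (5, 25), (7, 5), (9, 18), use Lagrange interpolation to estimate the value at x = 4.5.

Lagrange interpolation formula:
P(x) = Σ yᵢ × Lᵢ(x)
where Lᵢ(x) = Π_{j≠i} (x - xⱼ)/(xᵢ - xⱼ)

L_0(4.5) = (4.5 - 5)/(3 - 5) × (4.5 - 7)/(3 - 7) × (4.5 - 9)/(3 - 9) = 0.117188
L_1(4.5) = (4.5 - 3)/(5 - 3) × (4.5 - 7)/(5 - 7) × (4.5 - 9)/(5 - 9) = 1.054688
L_2(4.5) = (4.5 - 3)/(7 - 3) × (4.5 - 5)/(7 - 5) × (4.5 - 9)/(7 - 9) = -0.210938
L_3(4.5) = (4.5 - 3)/(9 - 3) × (4.5 - 5)/(9 - 5) × (4.5 - 7)/(9 - 7) = 0.039062

P(4.5) = 11×L_0(4.5) + 25×L_1(4.5) + 5×L_2(4.5) + 18×L_3(4.5)
P(4.5) = 27.304688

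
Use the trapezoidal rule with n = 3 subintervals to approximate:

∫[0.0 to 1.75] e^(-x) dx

f(x) = e^(-x)
a = 0.0, b = 1.75, n = 3
h = (b - a)/n = 0.583333

Trapezoidal rule: (h/2)[f(x₀) + 2f(x₁) + 2f(x₂) + ... + f(xₙ)]

x_0 = 0.0000, f(x_0) = 1.000000, coefficient = 1
x_1 = 0.5833, f(x_1) = 0.558035, coefficient = 2
x_2 = 1.1667, f(x_2) = 0.311403, coefficient = 2
x_3 = 1.7500, f(x_3) = 0.173774, coefficient = 1

I ≈ (0.583333/2) × 2.912651 = 0.849523
Exact value: 0.826226
Error: 0.023297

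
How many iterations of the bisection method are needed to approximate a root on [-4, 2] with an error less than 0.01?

We need (b-a)/2^n ≤ 0.01
(2 - (-4))/2^n ≤ 0.01
6/2^n ≤ 0.01
2^n ≥ 600
n ≥ log₂(600) = 9.23
n ≥ 10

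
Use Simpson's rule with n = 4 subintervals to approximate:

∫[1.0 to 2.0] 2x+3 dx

f(x) = 2x+3
a = 1.0, b = 2.0, n = 4
h = (b - a)/n = 0.250000

Simpson's rule: (h/3)[f(x₀) + 4f(x₁) + 2f(x₂) + ... + f(xₙ)]

x_0 = 1.0000, f(x_0) = 5.000000, coefficient = 1
x_1 = 1.2500, f(x_1) = 5.500000, coefficient = 4
x_2 = 1.5000, f(x_2) = 6.000000, coefficient = 2
x_3 = 1.7500, f(x_3) = 6.500000, coefficient = 4
x_4 = 2.0000, f(x_4) = 7.000000, coefficient = 1

I ≈ (0.250000/3) × 72.000000 = 6.000000
Exact value: 6.000000
Error: 0.000000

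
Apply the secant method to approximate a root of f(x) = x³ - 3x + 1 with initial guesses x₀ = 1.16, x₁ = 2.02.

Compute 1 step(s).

f(x) = x³ - 3x + 1
x₀ = 1.16, x₁ = 2.02

Secant formula: x_{n+1} = x_n - f(x_n)(x_n - x_{n-1})/(f(x_n) - f(x_{n-1}))

Iteration 1:
  f(1.160000) = -0.919104
  f(2.020000) = 3.182408
  x_2 = 2.020000 - 3.182408×(2.020000 - 1.160000)/(3.182408 - (-0.919104))
       = 1.352717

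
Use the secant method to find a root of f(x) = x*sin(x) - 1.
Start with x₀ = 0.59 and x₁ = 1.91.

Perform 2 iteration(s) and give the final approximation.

f(x) = x*sin(x) - 1
x₀ = 0.59, x₁ = 1.91

Secant formula: x_{n+1} = x_n - f(x_n)(x_n - x_{n-1})/(f(x_n) - f(x_{n-1}))

Iteration 1:
  f(0.590000) = -0.671747
  f(1.910000) = 0.801168
  x_2 = 1.910000 - 0.801168×(1.910000 - 0.590000)/(0.801168 - (-0.671747))
       = 1.192008
Iteration 2:
  f(1.910000) = 0.801168
  f(1.192008) = 0.107510
  x_3 = 1.192008 - 0.107510×(1.192008 - 1.910000)/(0.107510 - 0.801168)
       = 1.080726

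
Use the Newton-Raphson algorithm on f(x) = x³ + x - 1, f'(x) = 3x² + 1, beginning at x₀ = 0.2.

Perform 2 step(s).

f(x) = x³ + x - 1
f'(x) = 3x² + 1
x₀ = 0.2

Newton-Raphson formula: x_{n+1} = x_n - f(x_n)/f'(x_n)

Iteration 1:
  f(0.200000) = -0.792000
  f'(0.200000) = 1.120000
  x_1 = 0.200000 - (-0.792000)/1.120000 = 0.907143
Iteration 2:
  f(0.907143) = 0.653638
  f'(0.907143) = 3.468724
  x_2 = 0.907143 - 0.653638/3.468724 = 0.718705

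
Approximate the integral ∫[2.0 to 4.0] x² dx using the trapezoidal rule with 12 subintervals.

f(x) = x²
a = 2.0, b = 4.0, n = 12
h = (b - a)/n = 0.166667

Trapezoidal rule: (h/2)[f(x₀) + 2f(x₁) + 2f(x₂) + ... + f(xₙ)]

x_0 = 2.0000, f(x_0) = 4.000000, coefficient = 1
x_1 = 2.1667, f(x_1) = 4.694444, coefficient = 2
x_2 = 2.3333, f(x_2) = 5.444444, coefficient = 2
x_3 = 2.5000, f(x_3) = 6.250000, coefficient = 2
x_4 = 2.6667, f(x_4) = 7.111111, coefficient = 2
x_5 = 2.8333, f(x_5) = 8.027778, coefficient = 2
x_6 = 3.0000, f(x_6) = 9.000000, coefficient = 2
x_7 = 3.1667, f(x_7) = 10.027778, coefficient = 2
x_8 = 3.3333, f(x_8) = 11.111111, coefficient = 2
x_9 = 3.5000, f(x_9) = 12.250000, coefficient = 2
x_10 = 3.6667, f(x_10) = 13.444444, coefficient = 2
x_11 = 3.8333, f(x_11) = 14.694444, coefficient = 2
x_12 = 4.0000, f(x_12) = 16.000000, coefficient = 1

I ≈ (0.166667/2) × 224.111111 = 18.675926
Exact value: 18.666667
Error: 0.009259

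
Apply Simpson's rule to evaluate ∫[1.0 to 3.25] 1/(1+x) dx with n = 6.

f(x) = 1/(1+x)
a = 1.0, b = 3.25, n = 6
h = (b - a)/n = 0.375000

Simpson's rule: (h/3)[f(x₀) + 4f(x₁) + 2f(x₂) + ... + f(xₙ)]

x_0 = 1.0000, f(x_0) = 0.500000, coefficient = 1
x_1 = 1.3750, f(x_1) = 0.421053, coefficient = 4
x_2 = 1.7500, f(x_2) = 0.363636, coefficient = 2
x_3 = 2.1250, f(x_3) = 0.320000, coefficient = 4
x_4 = 2.5000, f(x_4) = 0.285714, coefficient = 2
x_5 = 2.8750, f(x_5) = 0.258065, coefficient = 4
x_6 = 3.2500, f(x_6) = 0.235294, coefficient = 1

I ≈ (0.375000/3) × 6.030464 = 0.753808
Exact value: 0.753772
Error: 0.000036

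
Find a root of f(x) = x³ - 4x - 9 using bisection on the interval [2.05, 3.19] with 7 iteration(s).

f(x) = x³ - 4x - 9
Initial interval: [2.05, 3.19]

Iteration 1:
  c_1 = (2.050000 + 3.190000)/2 = 2.620000
  f(c_1) = f(2.620000) = -1.495272
  f(a) × f(c) ≥ 0, new interval: [2.620000, 3.190000]
Iteration 2:
  c_2 = (2.620000 + 3.190000)/2 = 2.905000
  f(c_2) = f(2.905000) = 3.895368
  f(a) × f(c) < 0, new interval: [2.620000, 2.905000]
Iteration 3:
  c_3 = (2.620000 + 2.905000)/2 = 2.762500
  f(c_3) = f(2.762500) = 1.031760
  f(a) × f(c) < 0, new interval: [2.620000, 2.762500]
Iteration 4:
  c_4 = (2.620000 + 2.762500)/2 = 2.691250
  f(c_4) = f(2.691250) = -0.272743
  f(a) × f(c) ≥ 0, new interval: [2.691250, 2.762500]
Iteration 5:
  c_5 = (2.691250 + 2.762500)/2 = 2.726875
  f(c_5) = f(2.726875) = 0.369126
  f(a) × f(c) < 0, new interval: [2.691250, 2.726875]
Iteration 6:
  c_6 = (2.691250 + 2.726875)/2 = 2.709062
  f(c_6) = f(2.709062) = 0.045613
  f(a) × f(c) < 0, new interval: [2.691250, 2.709062]
Iteration 7:
  c_7 = (2.691250 + 2.709062)/2 = 2.700156
  f(c_7) = f(2.700156) = -0.114208
  f(a) × f(c) ≥ 0, new interval: [2.700156, 2.709062]

After 7 iteration(s), the approximation is c_7 = 2.700156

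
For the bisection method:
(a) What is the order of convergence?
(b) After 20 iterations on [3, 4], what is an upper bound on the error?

(a) Bisection has linear (order 1) convergence; the error is halved each step.

(b) Error bound = (b-a)/2^n = (4 - 3)/2^{20}
    = 1/2^{20}

(a) 1 (linear); (b) error ≤ 9.54e-07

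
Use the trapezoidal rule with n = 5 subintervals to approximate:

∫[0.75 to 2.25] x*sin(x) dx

f(x) = x*sin(x)
a = 0.75, b = 2.25, n = 5
h = (b - a)/n = 0.300000

Trapezoidal rule: (h/2)[f(x₀) + 2f(x₁) + 2f(x₂) + ... + f(xₙ)]

x_0 = 0.7500, f(x_0) = 0.511229, coefficient = 1
x_1 = 1.0500, f(x_1) = 0.910794, coefficient = 2
x_2 = 1.3500, f(x_2) = 1.317227, coefficient = 2
x_3 = 1.6500, f(x_3) = 1.644827, coefficient = 2
x_4 = 1.9500, f(x_4) = 1.811471, coefficient = 2
x_5 = 2.2500, f(x_5) = 1.750665, coefficient = 1

I ≈ (0.300000/2) × 13.630533 = 2.044580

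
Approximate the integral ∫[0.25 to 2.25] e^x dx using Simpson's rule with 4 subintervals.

f(x) = e^x
a = 0.25, b = 2.25, n = 4
h = (b - a)/n = 0.500000

Simpson's rule: (h/3)[f(x₀) + 4f(x₁) + 2f(x₂) + ... + f(xₙ)]

x_0 = 0.2500, f(x_0) = 1.284025, coefficient = 1
x_1 = 0.7500, f(x_1) = 2.117000, coefficient = 4
x_2 = 1.2500, f(x_2) = 3.490343, coefficient = 2
x_3 = 1.7500, f(x_3) = 5.754603, coefficient = 4
x_4 = 2.2500, f(x_4) = 9.487736, coefficient = 1

I ≈ (0.500000/3) × 49.238858 = 8.206476
Exact value: 8.203710
Error: 0.002766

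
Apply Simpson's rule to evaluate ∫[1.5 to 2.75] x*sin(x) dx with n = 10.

f(x) = x*sin(x)
a = 1.5, b = 2.75, n = 10
h = (b - a)/n = 0.125000

Simpson's rule: (h/3)[f(x₀) + 4f(x₁) + 2f(x₂) + ... + f(xₙ)]

x_0 = 1.5000, f(x_0) = 1.496242, coefficient = 1
x_1 = 1.6250, f(x_1) = 1.622613, coefficient = 4
x_2 = 1.7500, f(x_2) = 1.721975, coefficient = 2
x_3 = 1.8750, f(x_3) = 1.788911, coefficient = 4
x_4 = 2.0000, f(x_4) = 1.818595, coefficient = 2
x_5 = 2.1250, f(x_5) = 1.806930, coefficient = 4
x_6 = 2.2500, f(x_6) = 1.750665, coefficient = 2
x_7 = 2.3750, f(x_7) = 1.647502, coefficient = 4
x_8 = 2.5000, f(x_8) = 1.496180, coefficient = 2
x_9 = 2.6250, f(x_9) = 1.296541, coefficient = 4
x_10 = 2.7500, f(x_10) = 1.049568, coefficient = 1

I ≈ (0.125000/3) × 48.770627 = 2.032109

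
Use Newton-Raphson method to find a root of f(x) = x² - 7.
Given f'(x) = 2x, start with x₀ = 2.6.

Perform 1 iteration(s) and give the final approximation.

f(x) = x² - 7
f'(x) = 2x
x₀ = 2.6

Newton-Raphson formula: x_{n+1} = x_n - f(x_n)/f'(x_n)

Iteration 1:
  f(2.600000) = -0.240000
  f'(2.600000) = 5.200000
  x_1 = 2.600000 - (-0.240000)/5.200000 = 2.646154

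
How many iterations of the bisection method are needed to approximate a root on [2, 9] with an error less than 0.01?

We need (b-a)/2^n ≤ 0.01
(9 - 2)/2^n ≤ 0.01
7/2^n ≤ 0.01
2^n ≥ 700
n ≥ log₂(700) = 9.45
n ≥ 10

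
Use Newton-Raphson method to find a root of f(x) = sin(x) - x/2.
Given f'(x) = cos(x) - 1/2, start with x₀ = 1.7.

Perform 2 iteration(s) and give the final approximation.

f(x) = sin(x) - x/2
f'(x) = cos(x) - 1/2
x₀ = 1.7

Newton-Raphson formula: x_{n+1} = x_n - f(x_n)/f'(x_n)

Iteration 1:
  f(1.700000) = 0.141665
  f'(1.700000) = -0.628844
  x_1 = 1.700000 - 0.141665/(-0.628844) = 1.925278
Iteration 2:
  f(1.925278) = -0.024812
  f'(1.925278) = -0.847104
  x_2 = 1.925278 - (-0.024812)/(-0.847104) = 1.895987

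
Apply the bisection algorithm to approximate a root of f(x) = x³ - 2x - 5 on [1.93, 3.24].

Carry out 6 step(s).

f(x) = x³ - 2x - 5
Initial interval: [1.93, 3.24]

Iteration 1:
  c_1 = (1.930000 + 3.240000)/2 = 2.585000
  f(c_1) = f(2.585000) = 7.103552
  f(a) × f(c) < 0, new interval: [1.930000, 2.585000]
Iteration 2:
  c_2 = (1.930000 + 2.585000)/2 = 2.257500
  f(c_2) = f(2.257500) = 1.989911
  f(a) × f(c) < 0, new interval: [1.930000, 2.257500]
Iteration 3:
  c_3 = (1.930000 + 2.257500)/2 = 2.093750
  f(c_3) = f(2.093750) = -0.008942
  f(a) × f(c) ≥ 0, new interval: [2.093750, 2.257500]
Iteration 4:
  c_4 = (2.093750 + 2.257500)/2 = 2.175625
  f(c_4) = f(2.175625) = 0.946732
  f(a) × f(c) < 0, new interval: [2.093750, 2.175625]
Iteration 5:
  c_5 = (2.093750 + 2.175625)/2 = 2.134688
  f(c_5) = f(2.134688) = 0.458163
  f(a) × f(c) < 0, new interval: [2.093750, 2.134688]
Iteration 6:
  c_6 = (2.093750 + 2.134688)/2 = 2.114219
  f(c_6) = f(2.114219) = 0.221953
  f(a) × f(c) < 0, new interval: [2.093750, 2.114219]

After 6 iteration(s), the approximation is c_6 = 2.114219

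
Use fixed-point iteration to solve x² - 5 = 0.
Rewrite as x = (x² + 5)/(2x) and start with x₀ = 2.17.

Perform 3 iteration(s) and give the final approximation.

Equation: x² - 5 = 0
Fixed-point form: x = (x² + 5)/(2x)
x₀ = 2.17

x_1 = g(2.170000) = 2.237074
x_2 = g(2.237074) = 2.236068
x_3 = g(2.236068) = 2.236068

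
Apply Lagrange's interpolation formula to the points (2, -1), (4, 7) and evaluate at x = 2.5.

Lagrange interpolation formula:
P(x) = Σ yᵢ × Lᵢ(x)
where Lᵢ(x) = Π_{j≠i} (x - xⱼ)/(xᵢ - xⱼ)

L_0(2.5) = (2.5 - 4)/(2 - 4) = 0.750000
L_1(2.5) = (2.5 - 2)/(4 - 2) = 0.250000

P(2.5) = (-1)×L_0(2.5) + 7×L_1(2.5)
P(2.5) = 1.000000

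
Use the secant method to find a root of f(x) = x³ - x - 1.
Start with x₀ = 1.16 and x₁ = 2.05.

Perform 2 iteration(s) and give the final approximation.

f(x) = x³ - x - 1
x₀ = 1.16, x₁ = 2.05

Secant formula: x_{n+1} = x_n - f(x_n)(x_n - x_{n-1})/(f(x_n) - f(x_{n-1}))

Iteration 1:
  f(1.160000) = -0.599104
  f(2.050000) = 5.565125
  x_2 = 2.050000 - 5.565125×(2.050000 - 1.160000)/(5.565125 - (-0.599104))
       = 1.246499
Iteration 2:
  f(2.050000) = 5.565125
  f(1.246499) = -0.309737
  x_3 = 1.246499 - (-0.309737)×(1.246499 - 2.050000)/(-0.309737 - 5.565125)
       = 1.288862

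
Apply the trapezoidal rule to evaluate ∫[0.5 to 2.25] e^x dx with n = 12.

f(x) = e^x
a = 0.5, b = 2.25, n = 12
h = (b - a)/n = 0.145833

Trapezoidal rule: (h/2)[f(x₀) + 2f(x₁) + 2f(x₂) + ... + f(xₙ)]

x_0 = 0.5000, f(x_0) = 1.648721, coefficient = 1
x_1 = 0.6458, f(x_1) = 1.907576, coefficient = 2
x_2 = 0.7917, f(x_2) = 2.207072, coefficient = 2
x_3 = 0.9375, f(x_3) = 2.553589, coefficient = 2
x_4 = 1.0833, f(x_4) = 2.954512, coefficient = 2
x_5 = 1.2292, f(x_5) = 3.418380, coefficient = 2
x_6 = 1.3750, f(x_6) = 3.955077, coefficient = 2
x_7 = 1.5208, f(x_7) = 4.576037, coefficient = 2
x_8 = 1.6667, f(x_8) = 5.294490, coefficient = 2
x_9 = 1.8125, f(x_9) = 6.125743, coefficient = 2
x_10 = 1.9583, f(x_10) = 7.087505, coefficient = 2
x_11 = 2.1042, f(x_11) = 8.200267, coefficient = 2
x_12 = 2.2500, f(x_12) = 9.487736, coefficient = 1

I ≈ (0.145833/2) × 107.696950 = 7.852903
Exact value: 7.839015
Error: 0.013888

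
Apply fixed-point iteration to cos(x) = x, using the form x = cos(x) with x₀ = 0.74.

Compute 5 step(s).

Equation: cos(x) = x
Fixed-point form: x = cos(x)
x₀ = 0.74

x_1 = g(0.740000) = 0.738469
x_2 = g(0.738469) = 0.739500
x_3 = g(0.739500) = 0.738805
x_4 = g(0.738805) = 0.739274
x_5 = g(0.739274) = 0.738958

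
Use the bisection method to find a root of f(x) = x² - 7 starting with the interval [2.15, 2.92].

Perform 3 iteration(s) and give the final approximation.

f(x) = x² - 7
Initial interval: [2.15, 2.92]

Iteration 1:
  c_1 = (2.150000 + 2.920000)/2 = 2.535000
  f(c_1) = f(2.535000) = -0.573775
  f(a) × f(c) ≥ 0, new interval: [2.535000, 2.920000]
Iteration 2:
  c_2 = (2.535000 + 2.920000)/2 = 2.727500
  f(c_2) = f(2.727500) = 0.439256
  f(a) × f(c) < 0, new interval: [2.535000, 2.727500]
Iteration 3:
  c_3 = (2.535000 + 2.727500)/2 = 2.631250
  f(c_3) = f(2.631250) = -0.076523
  f(a) × f(c) ≥ 0, new interval: [2.631250, 2.727500]

After 3 iteration(s), the approximation is c_3 = 2.631250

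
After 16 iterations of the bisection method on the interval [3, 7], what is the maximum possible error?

Bisection error bound: |error| ≤ (b-a)/2^n
|error| ≤ (7 - 3)/2^16 = 4/2^16
|error| ≤ 0.0000610352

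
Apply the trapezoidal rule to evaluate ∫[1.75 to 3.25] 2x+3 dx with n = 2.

f(x) = 2x+3
a = 1.75, b = 3.25, n = 2
h = (b - a)/n = 0.750000

Trapezoidal rule: (h/2)[f(x₀) + 2f(x₁) + 2f(x₂) + ... + f(xₙ)]

x_0 = 1.7500, f(x_0) = 6.500000, coefficient = 1
x_1 = 2.5000, f(x_1) = 8.000000, coefficient = 2
x_2 = 3.2500, f(x_2) = 9.500000, coefficient = 1

I ≈ (0.750000/2) × 32.000000 = 12.000000
Exact value: 12.000000
Error: 0.000000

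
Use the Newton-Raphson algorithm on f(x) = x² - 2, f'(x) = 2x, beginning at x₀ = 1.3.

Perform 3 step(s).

f(x) = x² - 2
f'(x) = 2x
x₀ = 1.3

Newton-Raphson formula: x_{n+1} = x_n - f(x_n)/f'(x_n)

Iteration 1:
  f(1.300000) = -0.310000
  f'(1.300000) = 2.600000
  x_1 = 1.300000 - (-0.310000)/2.600000 = 1.419231
Iteration 2:
  f(1.419231) = 0.014216
  f'(1.419231) = 2.838462
  x_2 = 1.419231 - 0.014216/2.838462 = 1.414222
Iteration 3:
  f(1.414222) = 0.000025
  f'(1.414222) = 2.828445
  x_3 = 1.414222 - 0.000025/2.828445 = 1.414214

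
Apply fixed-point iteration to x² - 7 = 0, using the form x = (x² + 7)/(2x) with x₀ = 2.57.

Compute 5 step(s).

Equation: x² - 7 = 0
Fixed-point form: x = (x² + 7)/(2x)
x₀ = 2.57

x_1 = g(2.570000) = 2.646868
x_2 = g(2.646868) = 2.645752
x_3 = g(2.645752) = 2.645751
x_4 = g(2.645751) = 2.645751
x_5 = g(2.645751) = 2.645751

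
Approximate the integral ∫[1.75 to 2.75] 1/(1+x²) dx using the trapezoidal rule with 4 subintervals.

f(x) = 1/(1+x²)
a = 1.75, b = 2.75, n = 4
h = (b - a)/n = 0.250000

Trapezoidal rule: (h/2)[f(x₀) + 2f(x₁) + 2f(x₂) + ... + f(xₙ)]

x_0 = 1.7500, f(x_0) = 0.246154, coefficient = 1
x_1 = 2.0000, f(x_1) = 0.200000, coefficient = 2
x_2 = 2.2500, f(x_2) = 0.164948, coefficient = 2
x_3 = 2.5000, f(x_3) = 0.137931, coefficient = 2
x_4 = 2.7500, f(x_4) = 0.116788, coefficient = 1

I ≈ (0.250000/2) × 1.368701 = 0.171088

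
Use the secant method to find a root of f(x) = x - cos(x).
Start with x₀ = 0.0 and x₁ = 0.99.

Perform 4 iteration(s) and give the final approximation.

f(x) = x - cos(x)
x₀ = 0.0, x₁ = 0.99

Secant formula: x_{n+1} = x_n - f(x_n)(x_n - x_{n-1})/(f(x_n) - f(x_{n-1}))

Iteration 1:
  f(0.000000) = -1.000000
  f(0.990000) = 0.441310
  x_2 = 0.990000 - 0.441310×(0.990000 - 0.000000)/(0.441310 - (-1.000000))
       = 0.686875
Iteration 2:
  f(0.990000) = 0.441310
  f(0.686875) = -0.086356
  x_3 = 0.686875 - (-0.086356)×(0.686875 - 0.990000)/(-0.086356 - 0.441310)
       = 0.736484
Iteration 3:
  f(0.686875) = -0.086356
  f(0.736484) = -0.004351
  x_4 = 0.736484 - (-0.004351)×(0.736484 - 0.686875)/(-0.004351 - (-0.086356))
       = 0.739116
Iteration 4:
  f(0.736484) = -0.004351
  f(0.739116) = 0.000052
  x_5 = 0.739116 - 0.000052×(0.739116 - 0.736484)/(0.000052 - (-0.004351))
       = 0.739085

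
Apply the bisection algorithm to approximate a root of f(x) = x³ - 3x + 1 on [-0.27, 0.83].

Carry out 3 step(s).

f(x) = x³ - 3x + 1
Initial interval: [-0.27, 0.83]

Iteration 1:
  c_1 = (-0.270000 + 0.830000)/2 = 0.280000
  f(c_1) = f(0.280000) = 0.181952
  f(a) × f(c) ≥ 0, new interval: [0.280000, 0.830000]
Iteration 2:
  c_2 = (0.280000 + 0.830000)/2 = 0.555000
  f(c_2) = f(0.555000) = -0.494046
  f(a) × f(c) < 0, new interval: [0.280000, 0.555000]
Iteration 3:
  c_3 = (0.280000 + 0.555000)/2 = 0.417500
  f(c_3) = f(0.417500) = -0.179727
  f(a) × f(c) < 0, new interval: [0.280000, 0.417500]

After 3 iteration(s), the approximation is c_3 = 0.417500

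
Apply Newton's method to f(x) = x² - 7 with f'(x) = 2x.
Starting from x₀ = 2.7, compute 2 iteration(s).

f(x) = x² - 7
f'(x) = 2x
x₀ = 2.7

Newton-Raphson formula: x_{n+1} = x_n - f(x_n)/f'(x_n)

Iteration 1:
  f(2.700000) = 0.290000
  f'(2.700000) = 5.400000
  x_1 = 2.700000 - 0.290000/5.400000 = 2.646296
Iteration 2:
  f(2.646296) = 0.002884
  f'(2.646296) = 5.292593
  x_2 = 2.646296 - 0.002884/5.292593 = 2.645751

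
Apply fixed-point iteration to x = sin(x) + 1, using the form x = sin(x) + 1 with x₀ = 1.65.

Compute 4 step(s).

Equation: x = sin(x) + 1
Fixed-point form: x = sin(x) + 1
x₀ = 1.65

x_1 = g(1.650000) = 1.996865
x_2 = g(1.996865) = 1.910598
x_3 = g(1.910598) = 1.942821
x_4 = g(1.942821) = 1.931593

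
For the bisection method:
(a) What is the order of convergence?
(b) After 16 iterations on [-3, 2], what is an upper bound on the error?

(a) Bisection has linear (order 1) convergence; the error is halved each step.

(b) Error bound = (b-a)/2^n = (2 - (-3))/2^{16}
    = 5/2^{16}

(a) 1 (linear); (b) error ≤ 7.63e-05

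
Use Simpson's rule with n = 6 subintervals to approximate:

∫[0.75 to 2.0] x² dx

f(x) = x²
a = 0.75, b = 2.0, n = 6
h = (b - a)/n = 0.208333

Simpson's rule: (h/3)[f(x₀) + 4f(x₁) + 2f(x₂) + ... + f(xₙ)]

x_0 = 0.7500, f(x_0) = 0.562500, coefficient = 1
x_1 = 0.9583, f(x_1) = 0.918403, coefficient = 4
x_2 = 1.1667, f(x_2) = 1.361111, coefficient = 2
x_3 = 1.3750, f(x_3) = 1.890625, coefficient = 4
x_4 = 1.5833, f(x_4) = 2.506944, coefficient = 2
x_5 = 1.7917, f(x_5) = 3.210069, coefficient = 4
x_6 = 2.0000, f(x_6) = 4.000000, coefficient = 1

I ≈ (0.208333/3) × 36.375000 = 2.526042
Exact value: 2.526042
Error: 0.000000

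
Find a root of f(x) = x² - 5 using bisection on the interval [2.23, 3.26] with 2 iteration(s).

f(x) = x² - 5
Initial interval: [2.23, 3.26]

Iteration 1:
  c_1 = (2.230000 + 3.260000)/2 = 2.745000
  f(c_1) = f(2.745000) = 2.535025
  f(a) × f(c) < 0, new interval: [2.230000, 2.745000]
Iteration 2:
  c_2 = (2.230000 + 2.745000)/2 = 2.487500
  f(c_2) = f(2.487500) = 1.187656
  f(a) × f(c) < 0, new interval: [2.230000, 2.487500]

After 2 iteration(s), the approximation is c_2 = 2.487500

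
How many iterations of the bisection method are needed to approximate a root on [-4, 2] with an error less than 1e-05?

We need (b-a)/2^n ≤ 1e-05
(2 - (-4))/2^n ≤ 1e-05
6/2^n ≤ 1e-05
2^n ≥ 600000
n ≥ log₂(600000) = 19.19
n ≥ 20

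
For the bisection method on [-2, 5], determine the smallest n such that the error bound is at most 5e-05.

We need (b-a)/2^n ≤ 5e-05
(5 - (-2))/2^n ≤ 5e-05
7/2^n ≤ 5e-05
2^n ≥ 140000
n ≥ log₂(140000) = 17.10
n ≥ 18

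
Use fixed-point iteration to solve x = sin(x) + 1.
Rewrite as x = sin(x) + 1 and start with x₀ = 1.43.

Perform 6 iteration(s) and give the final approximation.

Equation: x = sin(x) + 1
Fixed-point form: x = sin(x) + 1
x₀ = 1.43

x_1 = g(1.430000) = 1.990105
x_2 = g(1.990105) = 1.913371
x_3 = g(1.913371) = 1.941893
x_4 = g(1.941893) = 1.931930
x_5 = g(1.931930) = 1.935497
x_6 = g(1.935497) = 1.934231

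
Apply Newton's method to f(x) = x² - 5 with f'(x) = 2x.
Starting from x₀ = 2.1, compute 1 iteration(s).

f(x) = x² - 5
f'(x) = 2x
x₀ = 2.1

Newton-Raphson formula: x_{n+1} = x_n - f(x_n)/f'(x_n)

Iteration 1:
  f(2.100000) = -0.590000
  f'(2.100000) = 4.200000
  x_1 = 2.100000 - (-0.590000)/4.200000 = 2.240476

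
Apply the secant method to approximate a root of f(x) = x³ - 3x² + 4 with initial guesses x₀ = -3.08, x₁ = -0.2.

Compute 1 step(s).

f(x) = x³ - 3x² + 4
x₀ = -3.08, x₁ = -0.2

Secant formula: x_{n+1} = x_n - f(x_n)(x_n - x_{n-1})/(f(x_n) - f(x_{n-1}))

Iteration 1:
  f(-3.080000) = -53.677312
  f(-0.200000) = 3.872000
  x_2 = -0.200000 - 3.872000×(-0.200000 - (-3.080000))/(3.872000 - (-53.677312))
       = -0.393771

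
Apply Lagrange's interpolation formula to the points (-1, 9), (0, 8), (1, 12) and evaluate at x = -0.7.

Lagrange interpolation formula:
P(x) = Σ yᵢ × Lᵢ(x)
where Lᵢ(x) = Π_{j≠i} (x - xⱼ)/(xᵢ - xⱼ)

L_0(-0.7) = (-0.7 - 0)/(-1 - 0) × (-0.7 - 1)/(-1 - 1) = 0.595000
L_1(-0.7) = (-0.7 - (-1))/(0 - (-1)) × (-0.7 - 1)/(0 - 1) = 0.510000
L_2(-0.7) = (-0.7 - (-1))/(1 - (-1)) × (-0.7 - 0)/(1 - 0) = -0.105000

P(-0.7) = 9×L_0(-0.7) + 8×L_1(-0.7) + 12×L_2(-0.7)
P(-0.7) = 8.175000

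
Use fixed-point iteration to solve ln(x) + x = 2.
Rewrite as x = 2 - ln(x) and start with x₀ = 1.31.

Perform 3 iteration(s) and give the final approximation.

Equation: ln(x) + x = 2
Fixed-point form: x = 2 - ln(x)
x₀ = 1.31

x_1 = g(1.310000) = 1.729973
x_2 = g(1.729973) = 1.451894
x_3 = g(1.451894) = 1.627131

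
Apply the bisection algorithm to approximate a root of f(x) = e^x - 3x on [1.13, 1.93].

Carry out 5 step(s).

f(x) = e^x - 3x
Initial interval: [1.13, 1.93]

Iteration 1:
  c_1 = (1.130000 + 1.930000)/2 = 1.530000
  f(c_1) = f(1.530000) = 0.028177
  f(a) × f(c) < 0, new interval: [1.130000, 1.530000]
Iteration 2:
  c_2 = (1.130000 + 1.530000)/2 = 1.330000
  f(c_2) = f(1.330000) = -0.208957
  f(a) × f(c) ≥ 0, new interval: [1.330000, 1.530000]
Iteration 3:
  c_3 = (1.330000 + 1.530000)/2 = 1.430000
  f(c_3) = f(1.430000) = -0.111301
  f(a) × f(c) ≥ 0, new interval: [1.430000, 1.530000]
Iteration 4:
  c_4 = (1.430000 + 1.530000)/2 = 1.480000
  f(c_4) = f(1.480000) = -0.047054
  f(a) × f(c) ≥ 0, new interval: [1.480000, 1.530000]
Iteration 5:
  c_5 = (1.480000 + 1.530000)/2 = 1.505000
  f(c_5) = f(1.505000) = -0.010846
  f(a) × f(c) ≥ 0, new interval: [1.505000, 1.530000]

After 5 iteration(s), the approximation is c_5 = 1.505000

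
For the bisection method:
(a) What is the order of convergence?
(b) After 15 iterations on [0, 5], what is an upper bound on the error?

(a) Bisection has linear (order 1) convergence; the error is halved each step.

(b) Error bound = (b-a)/2^n = (5 - 0)/2^{15}
    = 5/2^{15}

(a) 1 (linear); (b) error ≤ 1.53e-04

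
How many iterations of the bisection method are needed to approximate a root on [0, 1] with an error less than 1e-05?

We need (b-a)/2^n ≤ 1e-05
(1 - 0)/2^n ≤ 1e-05
1/2^n ≤ 1e-05
2^n ≥ 100000
n ≥ log₂(100000) = 16.61
n ≥ 17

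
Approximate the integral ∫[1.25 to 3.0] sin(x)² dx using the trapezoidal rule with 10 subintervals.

f(x) = sin(x)²
a = 1.25, b = 3.0, n = 10
h = (b - a)/n = 0.175000

Trapezoidal rule: (h/2)[f(x₀) + 2f(x₁) + 2f(x₂) + ... + f(xₙ)]

x_0 = 1.2500, f(x_0) = 0.900572, coefficient = 1
x_1 = 1.4250, f(x_1) = 0.978894, coefficient = 2
x_2 = 1.6000, f(x_2) = 0.999147, coefficient = 2
x_3 = 1.7750, f(x_3) = 0.958877, coefficient = 2
x_4 = 1.9500, f(x_4) = 0.862966, coefficient = 2
x_5 = 2.1250, f(x_5) = 0.723044, coefficient = 2
x_6 = 2.3000, f(x_6) = 0.556076, coefficient = 2
x_7 = 2.4750, f(x_7) = 0.382309, coefficient = 2
x_8 = 2.6500, f(x_8) = 0.222813, coefficient = 2
x_9 = 2.8250, f(x_9) = 0.096927, coefficient = 2
x_10 = 3.0000, f(x_10) = 0.019915, coefficient = 1

I ≈ (0.175000/2) × 12.482593 = 1.092227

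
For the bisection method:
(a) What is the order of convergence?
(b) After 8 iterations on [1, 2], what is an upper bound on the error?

(a) Bisection has linear (order 1) convergence; the error is halved each step.

(b) Error bound = (b-a)/2^n = (2 - 1)/2^{8}
    = 1/2^{8}

(a) 1 (linear); (b) error ≤ 3.91e-03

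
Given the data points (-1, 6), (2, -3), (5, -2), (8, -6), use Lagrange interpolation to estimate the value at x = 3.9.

Lagrange interpolation formula:
P(x) = Σ yᵢ × Lᵢ(x)
where Lᵢ(x) = Π_{j≠i} (x - xⱼ)/(xᵢ - xⱼ)

L_0(3.9) = (3.9 - 2)/(-1 - 2) × (3.9 - 5)/(-1 - 5) × (3.9 - 8)/(-1 - 8) = -0.052895
L_1(3.9) = (3.9 - (-1))/(2 - (-1)) × (3.9 - 5)/(2 - 5) × (3.9 - 8)/(2 - 8) = 0.409241
L_2(3.9) = (3.9 - (-1))/(5 - (-1)) × (3.9 - 2)/(5 - 2) × (3.9 - 8)/(5 - 8) = 0.706870
L_3(3.9) = (3.9 - (-1))/(8 - (-1)) × (3.9 - 2)/(8 - 2) × (3.9 - 5)/(8 - 5) = -0.063216

P(3.9) = 6×L_0(3.9) + (-3)×L_1(3.9) + (-2)×L_2(3.9) + (-6)×L_3(3.9)
P(3.9) = -2.579537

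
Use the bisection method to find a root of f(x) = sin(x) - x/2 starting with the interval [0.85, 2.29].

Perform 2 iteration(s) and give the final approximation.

f(x) = sin(x) - x/2
Initial interval: [0.85, 2.29]

Iteration 1:
  c_1 = (0.850000 + 2.290000)/2 = 1.570000
  f(c_1) = f(1.570000) = 0.215000
  f(a) × f(c) ≥ 0, new interval: [1.570000, 2.290000]
Iteration 2:
  c_2 = (1.570000 + 2.290000)/2 = 1.930000
  f(c_2) = f(1.930000) = -0.028823
  f(a) × f(c) < 0, new interval: [1.570000, 1.930000]

After 2 iteration(s), the approximation is c_2 = 1.930000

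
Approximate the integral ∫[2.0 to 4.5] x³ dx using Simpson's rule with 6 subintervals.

f(x) = x³
a = 2.0, b = 4.5, n = 6
h = (b - a)/n = 0.416667

Simpson's rule: (h/3)[f(x₀) + 4f(x₁) + 2f(x₂) + ... + f(xₙ)]

x_0 = 2.0000, f(x_0) = 8.000000, coefficient = 1
x_1 = 2.4167, f(x_1) = 14.114005, coefficient = 4
x_2 = 2.8333, f(x_2) = 22.745370, coefficient = 2
x_3 = 3.2500, f(x_3) = 34.328125, coefficient = 4
x_4 = 3.6667, f(x_4) = 49.296296, coefficient = 2
x_5 = 4.0833, f(x_5) = 68.083912, coefficient = 4
x_6 = 4.5000, f(x_6) = 91.125000, coefficient = 1

I ≈ (0.416667/3) × 709.312500 = 98.515625
Exact value: 98.515625
Error: 0.000000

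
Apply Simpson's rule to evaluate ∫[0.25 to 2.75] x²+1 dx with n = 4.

f(x) = x²+1
a = 0.25, b = 2.75, n = 4
h = (b - a)/n = 0.625000

Simpson's rule: (h/3)[f(x₀) + 4f(x₁) + 2f(x₂) + ... + f(xₙ)]

x_0 = 0.2500, f(x_0) = 1.062500, coefficient = 1
x_1 = 0.8750, f(x_1) = 1.765625, coefficient = 4
x_2 = 1.5000, f(x_2) = 3.250000, coefficient = 2
x_3 = 2.1250, f(x_3) = 5.515625, coefficient = 4
x_4 = 2.7500, f(x_4) = 8.562500, coefficient = 1

I ≈ (0.625000/3) × 45.250000 = 9.427083
Exact value: 9.427083
Error: 0.000000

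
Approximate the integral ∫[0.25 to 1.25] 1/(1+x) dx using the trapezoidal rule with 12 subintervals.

f(x) = 1/(1+x)
a = 0.25, b = 1.25, n = 12
h = (b - a)/n = 0.083333

Trapezoidal rule: (h/2)[f(x₀) + 2f(x₁) + 2f(x₂) + ... + f(xₙ)]

x_0 = 0.2500, f(x_0) = 0.800000, coefficient = 1
x_1 = 0.3333, f(x_1) = 0.750000, coefficient = 2
x_2 = 0.4167, f(x_2) = 0.705882, coefficient = 2
x_3 = 0.5000, f(x_3) = 0.666667, coefficient = 2
x_4 = 0.5833, f(x_4) = 0.631579, coefficient = 2
x_5 = 0.6667, f(x_5) = 0.600000, coefficient = 2
x_6 = 0.7500, f(x_6) = 0.571429, coefficient = 2
x_7 = 0.8333, f(x_7) = 0.545455, coefficient = 2
x_8 = 0.9167, f(x_8) = 0.521739, coefficient = 2
x_9 = 1.0000, f(x_9) = 0.500000, coefficient = 2
x_10 = 1.0833, f(x_10) = 0.480000, coefficient = 2
x_11 = 1.1667, f(x_11) = 0.461538, coefficient = 2
x_12 = 1.2500, f(x_12) = 0.444444, coefficient = 1

I ≈ (0.083333/2) × 14.113022 = 0.588043
Exact value: 0.587787
Error: 0.000256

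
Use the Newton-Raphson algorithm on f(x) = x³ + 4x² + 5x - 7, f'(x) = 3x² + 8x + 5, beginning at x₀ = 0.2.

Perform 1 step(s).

f(x) = x³ + 4x² + 5x - 7
f'(x) = 3x² + 8x + 5
x₀ = 0.2

Newton-Raphson formula: x_{n+1} = x_n - f(x_n)/f'(x_n)

Iteration 1:
  f(0.200000) = -5.832000
  f'(0.200000) = 6.720000
  x_1 = 0.200000 - (-5.832000)/6.720000 = 1.067857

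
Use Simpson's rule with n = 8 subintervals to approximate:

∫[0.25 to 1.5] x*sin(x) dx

f(x) = x*sin(x)
a = 0.25, b = 1.5, n = 8
h = (b - a)/n = 0.156250

Simpson's rule: (h/3)[f(x₀) + 4f(x₁) + 2f(x₂) + ... + f(xₙ)]

x_0 = 0.2500, f(x_0) = 0.061851, coefficient = 1
x_1 = 0.4062, f(x_1) = 0.160537, coefficient = 4
x_2 = 0.5625, f(x_2) = 0.299983, coefficient = 2
x_3 = 0.7188, f(x_3) = 0.473257, coefficient = 4
x_4 = 0.8750, f(x_4) = 0.671601, coefficient = 2
x_5 = 1.0312, f(x_5) = 0.884753, coefficient = 4
x_6 = 1.1875, f(x_6) = 1.101331, coefficient = 2
x_7 = 1.3438, f(x_7) = 1.309263, coefficient = 4
x_8 = 1.5000, f(x_8) = 1.496242, coefficient = 1

I ≈ (0.156250/3) × 17.015161 = 0.886206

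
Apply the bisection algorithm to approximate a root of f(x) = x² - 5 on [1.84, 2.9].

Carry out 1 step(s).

f(x) = x² - 5
Initial interval: [1.84, 2.9]

Iteration 1:
  c_1 = (1.840000 + 2.900000)/2 = 2.370000
  f(c_1) = f(2.370000) = 0.616900
  f(a) × f(c) < 0, new interval: [1.840000, 2.370000]

After 1 iteration(s), the approximation is c_1 = 2.370000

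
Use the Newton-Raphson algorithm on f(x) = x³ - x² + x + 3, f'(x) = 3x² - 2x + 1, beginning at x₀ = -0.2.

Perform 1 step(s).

f(x) = x³ - x² + x + 3
f'(x) = 3x² - 2x + 1
x₀ = -0.2

Newton-Raphson formula: x_{n+1} = x_n - f(x_n)/f'(x_n)

Iteration 1:
  f(-0.200000) = 2.752000
  f'(-0.200000) = 1.520000
  x_1 = -0.200000 - 2.752000/1.520000 = -2.010526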